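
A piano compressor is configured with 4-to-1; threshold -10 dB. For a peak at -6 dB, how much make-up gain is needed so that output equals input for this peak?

The peak compresses to -10 + 4/4 = -9 dB.
To reach -6 dB requires -6 − (-9) = 3 dB of make-up.

3 dB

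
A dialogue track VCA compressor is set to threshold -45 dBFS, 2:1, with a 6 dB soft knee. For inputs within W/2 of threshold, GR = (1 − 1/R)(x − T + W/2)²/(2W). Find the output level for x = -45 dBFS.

x − T + W/2 = -45 − (-45) + 3 = 3.
GR = (1 − 1/2) × 3² / 12 = 0.5 × 9 / 12 = 0.375 dB.
Output = -45 − 0.375 = -45.375 dBFS.

-45.375 dBFS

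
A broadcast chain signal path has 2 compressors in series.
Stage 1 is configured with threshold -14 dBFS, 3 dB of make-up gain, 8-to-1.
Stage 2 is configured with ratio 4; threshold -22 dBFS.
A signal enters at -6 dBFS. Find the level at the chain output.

Stage 1: overshoot 8 dB → 8/8 = 1 dB → -13 dBFS; +3 dB make-up → -10 dBFS.
Stage 2: 12 dB above -22 dBFS, reduced 4:1 to 3 dB above → -19 dBFS.

-19 dBFS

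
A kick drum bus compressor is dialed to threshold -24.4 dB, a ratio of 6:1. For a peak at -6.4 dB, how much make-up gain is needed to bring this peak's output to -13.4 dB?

Without make-up, output = threshold + overshoot/6 = -24.4 + 3 = -21.4 dB.
Gap to target: 8 dB.

8 dB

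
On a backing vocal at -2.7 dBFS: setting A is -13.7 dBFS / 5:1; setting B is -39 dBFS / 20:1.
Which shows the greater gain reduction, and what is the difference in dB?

B, by 25.685 dB

A: GR = 11 − 11/5 = 8.8 dB.
B: GR = 36.3 − 36.3/20 = 34.485 dB.
Difference: 25.685 dB in favour of B.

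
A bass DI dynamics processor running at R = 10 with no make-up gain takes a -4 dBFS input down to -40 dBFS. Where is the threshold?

-44 dBFS

Let T be the threshold. Output overshoot = (input overshoot)/R, so -40 − T = (-4 − T)/10.
10·(-40 − T) = -4 − T → 9·T = -400 − (-4) = -396.
T = -396/9 = -44 dBFS.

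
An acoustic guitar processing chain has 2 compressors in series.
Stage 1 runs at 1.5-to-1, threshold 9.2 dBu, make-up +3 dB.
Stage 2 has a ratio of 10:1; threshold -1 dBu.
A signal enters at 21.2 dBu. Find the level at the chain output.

Stage 1: overshoot 12 dB → 12/1.5 = 8 dB → 17.2 dBu; +3 dB make-up → 20.2 dBu.
Stage 2: 21.2 dB above -1 dBu, reduced 10:1 to 2.12 dB above → 1.12 dBu.

1.12 dBu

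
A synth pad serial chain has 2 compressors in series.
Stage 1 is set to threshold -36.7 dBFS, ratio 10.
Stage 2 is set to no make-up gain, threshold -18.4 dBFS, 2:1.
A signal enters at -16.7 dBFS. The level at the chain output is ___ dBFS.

Stage 1: 20 dB above -36.7 dBFS, reduced 10:1 to 2 dB above → -34.7 dBFS.
Stage 2: -34.7 dBFS ≤ -18.4 dBFS, so stage 2 doesn't engage; output -34.7 dBFS.

-34.7 dBFS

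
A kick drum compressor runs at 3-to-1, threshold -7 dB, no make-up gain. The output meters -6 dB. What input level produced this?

Post-compression overshoot = -6 − (-7) = 1 dB.
Input overshoot = R × output overshoot = 3 dB → input = -7 + 3 = -4 dB.

-4 dB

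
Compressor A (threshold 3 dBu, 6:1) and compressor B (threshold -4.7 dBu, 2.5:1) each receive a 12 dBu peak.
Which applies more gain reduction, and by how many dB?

A: GR = 9 − 9/6 = 7.5 dB.
B: GR = 16.7 − 16.7/2.5 = 10.02 dB.
B reduces 2.52 dB more.

B, by 2.52 dB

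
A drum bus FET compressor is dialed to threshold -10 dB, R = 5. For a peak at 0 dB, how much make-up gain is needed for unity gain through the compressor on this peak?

8 dB

Overshoot 10 dB → 10/5 = 2 dB after compression, so the compressed level is -10 + 2 = -8 dB.
Make-up = target − compressed = 0 − (-8) = 8 dB.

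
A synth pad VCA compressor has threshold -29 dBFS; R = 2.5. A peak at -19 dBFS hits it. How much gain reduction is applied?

6 dB

-19 dBFS exceeds the threshold by 10 dB.
A 2.5:1 ratio leaves 4 dB of that excess.
GR = overshoot in − overshoot out = 10 − 4 = 6 dB.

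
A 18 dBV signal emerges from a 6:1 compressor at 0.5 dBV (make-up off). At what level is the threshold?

Gain reduction = 18 − 0.5 = 17.5 dB; output overshoot = GR / (R − 1) = 17.5 / 5 = 3.5 dB.
Threshold = output − output overshoot = 0.5 − 3.5 = -3 dBV.

-3 dBV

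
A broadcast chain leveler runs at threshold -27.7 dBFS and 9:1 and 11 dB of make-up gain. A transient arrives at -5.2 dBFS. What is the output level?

-14.2 dBFS

The input is 22.5 dB above the -27.7 dBFS threshold.
The 22.5 dB excess becomes 2.5 dB after 9:1 reduction.
So the level is -27.7 + 2.5 = -25.2 dBFS; make-up adds 11 dB, giving -14.2 dBFS.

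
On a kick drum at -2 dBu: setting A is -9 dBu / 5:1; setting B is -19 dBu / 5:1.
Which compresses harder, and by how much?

B, by 8 dB

A: overshoot 7 dB → output overshoot 1.4 dB → GR 5.6 dB.
B: overshoot 17 dB → output overshoot 3.4 dB → GR 13.6 dB.
Difference: 8 dB in favour of B.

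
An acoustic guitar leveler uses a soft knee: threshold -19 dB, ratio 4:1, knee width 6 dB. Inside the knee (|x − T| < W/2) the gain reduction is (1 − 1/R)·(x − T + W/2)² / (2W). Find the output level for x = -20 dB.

-20.25 dB

x − T + W/2 = -20 − (-19) + 3 = 2.
GR = (1 − 1/4) × 2² / 12 = 0.75 × 4 / 12 = 0.25 dB.
Output = -20 − 0.25 = -20.25 dB.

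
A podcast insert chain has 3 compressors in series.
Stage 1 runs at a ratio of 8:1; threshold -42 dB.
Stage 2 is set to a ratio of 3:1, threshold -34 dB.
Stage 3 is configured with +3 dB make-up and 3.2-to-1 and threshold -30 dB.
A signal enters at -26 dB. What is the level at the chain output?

Stage 1: -26 dB is 16 dB over -42 dB; at 8:1 that becomes 2 dB over, giving -40 dB.
Stage 2: -40 dB ≤ -34 dB, so stage 2 doesn't engage; output -40 dB.
Stage 3: -40 dB ≤ -30 dB, so stage 3 doesn't engage; make-up brings it to -37 dB.

-37 dB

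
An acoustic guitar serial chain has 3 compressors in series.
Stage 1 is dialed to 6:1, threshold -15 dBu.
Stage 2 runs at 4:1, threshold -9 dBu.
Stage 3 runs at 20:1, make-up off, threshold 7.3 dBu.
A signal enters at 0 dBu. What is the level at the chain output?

-12.5 dBu

Stage 1: 0 dBu is 15 dB over -15 dBu; at 6:1 that becomes 2.5 dB over, giving -12.5 dBu.
Stage 2: below threshold (-12.5 ≤ -9); passes unchanged; output -12.5 dBu.
Stage 3: -12.5 dBu is at or below the 7.3 dBu threshold — no compression; output -12.5 dBu.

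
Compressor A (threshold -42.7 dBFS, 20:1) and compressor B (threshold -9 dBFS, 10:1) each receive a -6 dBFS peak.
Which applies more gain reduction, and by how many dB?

A: 36.7 dB over, compressed to 1.835 dB over, so 34.865 dB of GR.
B: 3 dB over, compressed to 0.3 dB over, so 2.7 dB of GR.
A applies 32.165 dB more gain reduction.

A, by 32.165 dB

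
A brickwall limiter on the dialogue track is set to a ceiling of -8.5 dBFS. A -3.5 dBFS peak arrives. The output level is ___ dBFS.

-8.5 dBFS

The limiter clamps the peak to its -8.5 dBFS ceiling.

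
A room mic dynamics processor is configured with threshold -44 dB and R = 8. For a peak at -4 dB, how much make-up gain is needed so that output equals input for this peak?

The peak compresses to -44 + 40/8 = -39 dB.
To reach -4 dB requires -4 − (-39) = 35 dB of make-up.

35 dB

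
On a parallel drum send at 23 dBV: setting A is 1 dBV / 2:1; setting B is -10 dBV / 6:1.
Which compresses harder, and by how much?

B, by 16.5 dB

A: GR = 22 − 22/2 = 11 dB.
B: GR = 33 − 33/6 = 27.5 dB.
B applies 16.5 dB more gain reduction.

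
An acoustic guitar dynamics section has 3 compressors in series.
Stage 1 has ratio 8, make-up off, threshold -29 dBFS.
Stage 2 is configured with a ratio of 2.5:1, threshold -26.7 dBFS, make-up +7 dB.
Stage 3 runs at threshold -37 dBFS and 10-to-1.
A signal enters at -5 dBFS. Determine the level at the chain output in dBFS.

Stage 1: -5 dBFS is 24 dB over -29 dBFS; at 8:1 that becomes 3 dB over, giving -26 dBFS.
Stage 2: overshoot 0.7 dB → 0.7/2.5 = 0.28 dB → -26.42 dBFS; +7 dB make-up → -19.42 dBFS.
Stage 3: -19.42 dBFS is 17.58 dB over -37 dBFS; at 10:1 that becomes 1.758 dB over, giving -35.242 dBFS.

-35.242 dBFS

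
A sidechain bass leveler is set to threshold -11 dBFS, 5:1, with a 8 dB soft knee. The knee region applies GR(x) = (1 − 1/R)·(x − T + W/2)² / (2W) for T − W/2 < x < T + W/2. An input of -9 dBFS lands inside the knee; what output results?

x − T + W/2 = -9 − (-11) + 4 = 6.
GR = (1 − 1/5) × 6² / 16 = 0.8 × 36 / 16 = 1.8 dB.
Output = -9 − 1.8 = -10.8 dBFS.

-10.8 dBFS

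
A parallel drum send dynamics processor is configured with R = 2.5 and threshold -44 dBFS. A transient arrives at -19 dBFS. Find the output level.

-34 dBFS

-19 dBFS sits 25 dB over threshold.
2.5:1 compression reduces that to 25/2.5 = 10 dB over.
Output = -44 + 10 = -34 dBFS.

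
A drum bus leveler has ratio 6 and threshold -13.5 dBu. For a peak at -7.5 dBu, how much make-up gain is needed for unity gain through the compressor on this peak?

Overshoot 6 dB → 6/6 = 1 dB after compression, so the compressed level is -13.5 + 1 = -12.5 dBu.
Make-up = target − compressed = -7.5 − (-12.5) = 5 dB.

5 dB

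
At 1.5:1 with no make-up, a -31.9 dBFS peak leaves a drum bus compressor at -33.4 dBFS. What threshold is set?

Let T be the threshold. Output overshoot = (input overshoot)/R, so -33.4 − T = (-31.9 − T)/1.5.
1.5·(-33.4 − T) = -31.9 − T → 0.5·T = -50.1 − (-31.9) = -18.2.
T = -18.2/0.5 = -36.4 dBFS.

-36.4 dBFS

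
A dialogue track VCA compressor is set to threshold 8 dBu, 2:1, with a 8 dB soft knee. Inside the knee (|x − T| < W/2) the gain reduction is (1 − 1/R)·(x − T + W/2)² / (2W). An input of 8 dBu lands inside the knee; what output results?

x − T + W/2 = 8 − 8 + 4 = 4.
GR = (1 − 1/2) × 4² / 16 = 0.5 × 16 / 16 = 0.5 dB.
Output = 8 − 0.5 = 7.5 dBu.

7.5 dBu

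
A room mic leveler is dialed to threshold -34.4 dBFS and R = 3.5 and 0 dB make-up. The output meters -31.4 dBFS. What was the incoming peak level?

-23.9 dBFS

That's 3 dB above the -34.4 dBFS threshold.
Input overshoot = R × output overshoot = 10.5 dB → input = -34.4 + 10.5 = -23.9 dBFS.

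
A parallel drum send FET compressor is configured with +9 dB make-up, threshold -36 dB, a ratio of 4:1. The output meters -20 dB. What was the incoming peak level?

Stripping the +9 dB make-up gives -29 dB at the gain stage.
Post-compression overshoot = -29 − (-36) = 7 dB.
Undo the ratio: input overshoot = 7 × 4 = 28 dB, giving input = -8 dB.

-8 dB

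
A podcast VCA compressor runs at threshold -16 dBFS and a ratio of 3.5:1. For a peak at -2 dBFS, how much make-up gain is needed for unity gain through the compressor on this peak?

10 dB

Overshoot 14 dB → 14/3.5 = 4 dB after compression, so the compressed level is -16 + 4 = -12 dBFS.
Make-up = target − compressed = -2 − (-12) = 10 dB.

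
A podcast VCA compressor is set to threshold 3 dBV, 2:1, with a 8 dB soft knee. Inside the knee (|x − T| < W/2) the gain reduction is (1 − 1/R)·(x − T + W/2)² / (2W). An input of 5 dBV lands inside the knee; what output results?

x − T + W/2 = 5 − 3 + 4 = 6.
GR = (1 − 1/2) × 6² / 16 = 0.5 × 36 / 16 = 1.125 dB.
Output = 5 − 1.125 = 3.875 dBV.

3.875 dBV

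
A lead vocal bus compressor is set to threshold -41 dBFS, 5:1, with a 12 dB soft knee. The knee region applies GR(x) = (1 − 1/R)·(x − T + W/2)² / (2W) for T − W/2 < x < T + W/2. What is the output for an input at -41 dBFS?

-42.2 dBFS

x − T + W/2 = -41 − (-41) + 6 = 6.
GR = (1 − 1/5) × 6² / 24 = 0.8 × 36 / 24 = 1.2 dB.
Output = -41 − 1.2 = -42.2 dBFS.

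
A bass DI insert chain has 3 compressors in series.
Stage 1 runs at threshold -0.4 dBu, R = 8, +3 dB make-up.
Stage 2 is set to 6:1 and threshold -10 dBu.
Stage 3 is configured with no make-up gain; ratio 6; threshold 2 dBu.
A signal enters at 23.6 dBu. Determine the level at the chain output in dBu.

Stage 1: 24 dB above -0.4 dBu, reduced 8:1 to 3 dB above → 2.6 dBu; +3 dB make-up → 5.6 dBu.
Stage 2: 15.6 dB above -10 dBu, reduced 6:1 to 2.6 dB above → -7.4 dBu.
Stage 3: below threshold (-7.4 ≤ 2); passes unchanged; output -7.4 dBu.

-7.4 dBu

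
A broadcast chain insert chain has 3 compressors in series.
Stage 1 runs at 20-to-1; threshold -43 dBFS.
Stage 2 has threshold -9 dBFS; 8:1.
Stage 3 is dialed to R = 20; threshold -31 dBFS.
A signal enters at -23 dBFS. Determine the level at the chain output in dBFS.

-42 dBFS

Stage 1: -23 dBFS is 20 dB over -43 dBFS; at 20:1 that becomes 1 dB over, giving -42 dBFS.
Stage 2: below threshold (-42 ≤ -9); passes unchanged; output -42 dBFS.
Stage 3: -42 dBFS ≤ -31 dBFS, so stage 3 doesn't engage; output -42 dBFS.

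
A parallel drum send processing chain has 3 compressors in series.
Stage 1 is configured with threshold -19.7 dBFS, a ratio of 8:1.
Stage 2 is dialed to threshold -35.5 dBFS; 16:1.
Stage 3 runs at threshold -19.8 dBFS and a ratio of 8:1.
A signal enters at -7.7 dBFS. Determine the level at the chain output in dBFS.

Stage 1: overshoot 12 dB → 12/8 = 1.5 dB → -18.2 dBFS.
Stage 2: 17.3 dB above -35.5 dBFS, reduced 16:1 to 1.08125 dB above → -34.41875 dBFS.
Stage 3: -34.41875 dBFS is at or below the -19.8 dBFS threshold — no compression; output -34.41875 dBFS.

-34.41875 dBFS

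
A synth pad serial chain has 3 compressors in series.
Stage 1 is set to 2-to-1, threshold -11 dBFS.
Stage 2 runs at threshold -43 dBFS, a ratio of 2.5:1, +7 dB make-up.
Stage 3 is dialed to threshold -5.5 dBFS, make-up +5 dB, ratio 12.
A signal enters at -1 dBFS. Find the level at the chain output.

Stage 1: overshoot 10 dB → 10/2 = 5 dB → -6 dBFS.
Stage 2: 37 dB above -43 dBFS, reduced 2.5:1 to 14.8 dB above → -28.2 dBFS; +7 dB make-up → -21.2 dBFS.
Stage 3: -21.2 dBFS ≤ -5.5 dBFS, so stage 3 doesn't engage; make-up brings it to -16.2 dBFS.

-16.2 dBFS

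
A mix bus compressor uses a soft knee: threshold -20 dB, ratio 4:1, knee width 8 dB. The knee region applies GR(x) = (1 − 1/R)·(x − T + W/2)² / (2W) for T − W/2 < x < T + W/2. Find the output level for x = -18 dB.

x − T + W/2 = -18 − (-20) + 4 = 6.
GR = (1 − 1/4) × 6² / 16 = 0.75 × 36 / 16 = 1.6875 dB.
Output = -18 − 1.6875 = -19.6875 dB.

-19.6875 dB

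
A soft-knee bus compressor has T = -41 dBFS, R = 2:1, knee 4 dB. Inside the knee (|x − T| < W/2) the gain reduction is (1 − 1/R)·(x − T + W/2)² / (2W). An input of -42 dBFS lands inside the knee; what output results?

-42.0625 dBFS

x − T + W/2 = -42 − (-41) + 2 = 1.
GR = (1 − 1/2) × 1² / 8 = 0.5 × 1 / 8 = 0.0625 dB.
Output = -42 − 0.0625 = -42.0625 dBFS.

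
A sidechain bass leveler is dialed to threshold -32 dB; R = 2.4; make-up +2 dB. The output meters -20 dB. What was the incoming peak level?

-8 dB

Stripping the +2 dB make-up gives -22 dB at the gain stage.
That's 10 dB above the -32 dB threshold.
Undo the ratio: input overshoot = 10 × 2.4 = 24 dB, giving input = -8 dB.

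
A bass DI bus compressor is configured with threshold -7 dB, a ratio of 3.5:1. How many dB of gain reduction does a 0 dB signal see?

5 dB

Overshoot = 0 − (-7) = 7 dB.
At 3.5:1, output sits 7/3.5 = 2 dB above threshold.
Gain reduction = 7 − 2 = 5 dB.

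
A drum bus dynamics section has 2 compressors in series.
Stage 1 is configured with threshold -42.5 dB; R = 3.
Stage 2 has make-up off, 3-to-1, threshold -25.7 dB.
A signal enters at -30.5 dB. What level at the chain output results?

Stage 1: 12 dB above -42.5 dB, reduced 3:1 to 4 dB above → -38.5 dB.
Stage 2: -38.5 dB ≤ -25.7 dB, so stage 2 doesn't engage; output -38.5 dB.

-38.5 dB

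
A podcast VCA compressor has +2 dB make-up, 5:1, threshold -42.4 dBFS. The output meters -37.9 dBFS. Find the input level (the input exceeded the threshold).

Remove make-up: -37.9 − 2 = -39.9 dBFS.
The compressed level sits -39.9 − (-42.4) = 2.5 dB over threshold.
Undo the ratio: input overshoot = 2.5 × 5 = 12.5 dB, giving input = -29.9 dBFS.

-29.9 dBFS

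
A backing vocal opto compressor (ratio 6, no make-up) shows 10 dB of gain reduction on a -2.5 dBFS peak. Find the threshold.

Gain reduction = -2.5 − (-12.5) = 10 dB; output overshoot = GR / (R − 1) = 10 / 5 = 2 dB.
Threshold = output − output overshoot = -12.5 − 2 = -14.5 dBFS.

-14.5 dBFS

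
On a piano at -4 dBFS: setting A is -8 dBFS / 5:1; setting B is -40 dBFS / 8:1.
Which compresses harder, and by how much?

A: overshoot 4 dB → output overshoot 0.8 dB → GR 3.2 dB.
B: overshoot 36 dB → output overshoot 4.5 dB → GR 31.5 dB.
B applies 28.3 dB more gain reduction.

B, by 28.3 dB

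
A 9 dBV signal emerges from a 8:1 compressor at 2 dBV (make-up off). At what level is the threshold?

1 dBV

Let T be the threshold. Output overshoot = (input overshoot)/R, so 2 − T = (9 − T)/8.
8·(2 − T) = 9 − T → 7·T = 16 − 9 = 7.
T = 7/7 = 1 dBV.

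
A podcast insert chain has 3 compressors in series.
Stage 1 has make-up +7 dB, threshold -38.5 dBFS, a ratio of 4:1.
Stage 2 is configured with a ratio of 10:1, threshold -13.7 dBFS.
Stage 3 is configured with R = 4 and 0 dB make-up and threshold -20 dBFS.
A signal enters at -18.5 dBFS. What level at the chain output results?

-26.5 dBFS

Stage 1: -18.5 dBFS is 20 dB over -38.5 dBFS; at 4:1 that becomes 5 dB over, giving -33.5 dBFS; +7 dB make-up → -26.5 dBFS.
Stage 2: below threshold (-26.5 ≤ -13.7); passes unchanged; output -26.5 dBFS.
Stage 3: -26.5 dBFS ≤ -20 dBFS, so stage 3 doesn't engage; output -26.5 dBFS.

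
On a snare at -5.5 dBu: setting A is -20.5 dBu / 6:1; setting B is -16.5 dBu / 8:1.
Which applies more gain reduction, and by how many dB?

A: GR = 15 − 15/6 = 12.5 dB.
B: GR = 11 − 11/8 = 9.625 dB.
A applies 2.875 dB more gain reduction.

A, by 2.875 dB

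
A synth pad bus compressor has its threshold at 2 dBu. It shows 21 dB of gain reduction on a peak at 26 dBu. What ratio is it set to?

8:1

Input overshoot = 26 − 2 = 24 dB.
Output overshoot = 24 − 21 = 3 dB.
Ratio = input overshoot / output overshoot = 24 / 3 = 8.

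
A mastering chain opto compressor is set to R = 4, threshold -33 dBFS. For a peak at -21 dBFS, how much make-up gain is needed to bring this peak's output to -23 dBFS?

Without make-up, output = threshold + overshoot/4 = -33 + 3 = -30 dBFS.
Gap to target: 7 dB.

7 dB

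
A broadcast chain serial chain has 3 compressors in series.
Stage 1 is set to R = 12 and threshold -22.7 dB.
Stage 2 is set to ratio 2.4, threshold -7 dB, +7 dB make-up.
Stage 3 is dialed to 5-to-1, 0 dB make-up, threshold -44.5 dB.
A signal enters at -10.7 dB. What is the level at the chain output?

-38.54 dB

Stage 1: -10.7 dB is 12 dB over -22.7 dB; at 12:1 that becomes 1 dB over, giving -21.7 dB.
Stage 2: below threshold (-21.7 ≤ -7); passes unchanged; make-up brings it to -14.7 dB.
Stage 3: overshoot 29.8 dB → 29.8/5 = 5.96 dB → -38.54 dB.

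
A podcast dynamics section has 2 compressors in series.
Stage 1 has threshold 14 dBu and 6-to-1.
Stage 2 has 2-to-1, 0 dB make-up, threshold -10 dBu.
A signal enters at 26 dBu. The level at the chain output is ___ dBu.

Stage 1: 26 dBu is 12 dB over 14 dBu; at 6:1 that becomes 2 dB over, giving 16 dBu.
Stage 2: 16 dBu is 26 dB over -10 dBu; at 2:1 that becomes 13 dB over, giving 3 dBu.

3 dBu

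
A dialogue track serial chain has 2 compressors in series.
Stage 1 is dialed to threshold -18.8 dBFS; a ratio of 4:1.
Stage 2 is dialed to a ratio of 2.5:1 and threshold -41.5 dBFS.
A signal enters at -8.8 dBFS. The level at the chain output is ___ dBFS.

-31.42 dBFS

Stage 1: -8.8 dBFS is 10 dB over -18.8 dBFS; at 4:1 that becomes 2.5 dB over, giving -16.3 dBFS.
Stage 2: overshoot 25.2 dB → 25.2/2.5 = 10.08 dB → -31.42 dBFS.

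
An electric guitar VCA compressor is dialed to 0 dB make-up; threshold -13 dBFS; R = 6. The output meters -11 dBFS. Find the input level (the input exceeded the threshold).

The compressed level sits -11 − (-13) = 2 dB over threshold.
Undo the ratio: input overshoot = 2 × 6 = 12 dB, giving input = -1 dBFS.

-1 dBFS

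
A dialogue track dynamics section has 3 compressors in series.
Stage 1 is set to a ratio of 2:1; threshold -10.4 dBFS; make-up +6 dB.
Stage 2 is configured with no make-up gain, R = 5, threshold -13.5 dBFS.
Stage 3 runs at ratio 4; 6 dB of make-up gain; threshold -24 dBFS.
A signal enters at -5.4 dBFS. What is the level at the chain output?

Stage 1: 5 dB above -10.4 dBFS, reduced 2:1 to 2.5 dB above → -7.9 dBFS; +6 dB make-up → -1.9 dBFS.
Stage 2: -1.9 dBFS is 11.6 dB over -13.5 dBFS; at 5:1 that becomes 2.32 dB over, giving -11.18 dBFS.
Stage 3: 12.82 dB above -24 dBFS, reduced 4:1 to 3.205 dB above → -20.795 dBFS; +6 dB make-up → -14.795 dBFS.

-14.795 dBFS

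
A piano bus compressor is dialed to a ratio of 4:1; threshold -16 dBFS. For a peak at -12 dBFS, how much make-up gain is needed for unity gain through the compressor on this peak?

3 dB

Without make-up, output = threshold + overshoot/4 = -16 + 1 = -15 dBFS.
Gap to target: 3 dB.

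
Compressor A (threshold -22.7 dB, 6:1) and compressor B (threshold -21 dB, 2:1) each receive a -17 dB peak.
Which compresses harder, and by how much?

A: GR = 5.7 − 5.7/6 = 4.75 dB.
B: GR = 4 − 4/2 = 2 dB.
A reduces 2.75 dB more.

A, by 2.75 dB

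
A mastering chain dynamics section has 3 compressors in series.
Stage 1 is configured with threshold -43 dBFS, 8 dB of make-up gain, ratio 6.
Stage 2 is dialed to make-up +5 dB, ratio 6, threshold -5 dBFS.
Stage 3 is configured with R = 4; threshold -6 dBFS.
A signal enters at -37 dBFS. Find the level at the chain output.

Stage 1: overshoot 6 dB → 6/6 = 1 dB → -42 dBFS; +8 dB make-up → -34 dBFS.
Stage 2: below threshold (-34 ≤ -5); passes unchanged; make-up brings it to -29 dBFS.
Stage 3: -29 dBFS is at or below the -6 dBFS threshold — no compression; output -29 dBFS.

-29 dBFS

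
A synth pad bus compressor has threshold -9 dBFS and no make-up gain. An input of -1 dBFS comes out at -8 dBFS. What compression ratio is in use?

Input overshoot = -1 − (-9) = 8 dB; output overshoot = -8 − (-9) = 1 dB.
Ratio = 8 / 1 = 8.

8:1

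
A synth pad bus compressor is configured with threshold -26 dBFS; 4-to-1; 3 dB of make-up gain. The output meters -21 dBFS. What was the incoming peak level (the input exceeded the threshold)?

-18 dBFS

Stripping the +3 dB make-up gives -24 dBFS at the gain stage.
That's 2 dB above the -26 dBFS threshold.
Input overshoot = R × output overshoot = 8 dB → input = -26 + 8 = -18 dBFS.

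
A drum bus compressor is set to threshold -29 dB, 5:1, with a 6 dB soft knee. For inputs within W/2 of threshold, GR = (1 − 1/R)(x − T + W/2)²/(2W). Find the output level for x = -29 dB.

-29.6 dB

x − T + W/2 = -29 − (-29) + 3 = 3.
GR = (1 − 1/5) × 3² / 12 = 0.8 × 9 / 12 = 0.6 dB.
Output = -29 − 0.6 = -29.6 dB.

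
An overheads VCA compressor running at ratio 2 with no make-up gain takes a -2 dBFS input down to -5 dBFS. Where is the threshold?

-8 dBFS

Let T be the threshold. Output overshoot = (input overshoot)/R, so -5 − T = (-2 − T)/2.
2·(-5 − T) = -2 − T → 1·T = -10 − (-2) = -8.
T = -8/1 = -8 dBFS.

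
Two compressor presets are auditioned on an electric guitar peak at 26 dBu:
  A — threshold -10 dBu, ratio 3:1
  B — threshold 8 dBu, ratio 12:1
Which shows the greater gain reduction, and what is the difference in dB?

A: overshoot 36 dB → output overshoot 12 dB → GR 24 dB.
B: overshoot 18 dB → output overshoot 1.5 dB → GR 16.5 dB.
A applies 7.5 dB more gain reduction.

A, by 7.5 dB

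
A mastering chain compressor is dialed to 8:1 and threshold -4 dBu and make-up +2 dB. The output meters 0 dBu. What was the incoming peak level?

12 dBu

Remove make-up: 0 − 2 = -2 dBu.
Post-compression overshoot = -2 − (-4) = 2 dB.
Input overshoot = R × output overshoot = 16 dB → input = -4 + 16 = 12 dBu.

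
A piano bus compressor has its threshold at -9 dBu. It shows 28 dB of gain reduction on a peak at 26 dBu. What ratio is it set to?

Input overshoot = 26 − (-9) = 35 dB.
Output overshoot = 35 − 28 = 7 dB.
Ratio = input overshoot / output overshoot = 35 / 7 = 5.

5:1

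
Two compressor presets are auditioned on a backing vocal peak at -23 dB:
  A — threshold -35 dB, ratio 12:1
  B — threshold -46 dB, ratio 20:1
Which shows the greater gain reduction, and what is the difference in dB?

A: 12 dB over, compressed to 1 dB over, so 11 dB of GR.
B: 23 dB over, compressed to 1.15 dB over, so 21.85 dB of GR.
Difference: 10.85 dB in favour of B.

B, by 10.85 dB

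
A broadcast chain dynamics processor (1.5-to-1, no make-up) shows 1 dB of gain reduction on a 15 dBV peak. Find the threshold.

12 dBV

Input is 3 dB above T (since output overshoot × R = input overshoot: (14 − T)·1.5 = 15 − T gives T = 12 dBV).
Check: 12 + (15 − 12)/1.5 = 12 + 2 = 14 dBV. ✓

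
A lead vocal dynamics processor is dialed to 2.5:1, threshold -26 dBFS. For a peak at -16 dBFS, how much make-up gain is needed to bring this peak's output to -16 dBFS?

Overshoot 10 dB → 10/2.5 = 4 dB after compression, so the compressed level is -26 + 4 = -22 dBFS.
Make-up = target − compressed = -16 − (-22) = 6 dB.

6 dB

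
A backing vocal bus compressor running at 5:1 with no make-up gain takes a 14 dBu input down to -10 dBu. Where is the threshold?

Let T be the threshold. Output overshoot = (input overshoot)/R, so -10 − T = (14 − T)/5.
5·(-10 − T) = 14 − T → 4·T = -50 − 14 = -64.
T = -64/4 = -16 dBu.

-16 dBu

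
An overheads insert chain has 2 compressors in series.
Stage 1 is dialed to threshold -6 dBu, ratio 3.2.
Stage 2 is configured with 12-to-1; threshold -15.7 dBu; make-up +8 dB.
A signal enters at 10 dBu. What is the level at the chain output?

-6.475 dBu

Stage 1: 16 dB above -6 dBu, reduced 3.2:1 to 5 dB above → -1 dBu.
Stage 2: overshoot 14.7 dB → 14.7/12 = 1.225 dB → -14.475 dBu; +8 dB make-up → -6.475 dBu.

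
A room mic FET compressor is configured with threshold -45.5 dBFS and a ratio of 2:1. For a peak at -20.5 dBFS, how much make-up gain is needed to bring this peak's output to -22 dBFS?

11 dB

The peak compresses to -45.5 + 25/2 = -33 dBFS.
To reach -22 dBFS requires -22 − (-33) = 11 dB of make-up.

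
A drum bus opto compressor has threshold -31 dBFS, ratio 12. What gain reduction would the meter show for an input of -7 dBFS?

The signal is 24 dB above threshold.
At 12:1, output sits 24/12 = 2 dB above threshold.
GR = overshoot in − overshoot out = 24 − 2 = 22 dB.

22 dB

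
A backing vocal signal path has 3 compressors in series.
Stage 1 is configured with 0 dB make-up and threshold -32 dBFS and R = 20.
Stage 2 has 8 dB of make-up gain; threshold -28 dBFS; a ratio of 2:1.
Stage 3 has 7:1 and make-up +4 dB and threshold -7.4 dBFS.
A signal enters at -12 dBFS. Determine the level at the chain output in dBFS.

Stage 1: overshoot 20 dB → 20/20 = 1 dB → -31 dBFS.
Stage 2: -31 dBFS is at or below the -28 dBFS threshold — no compression; make-up brings it to -23 dBFS.
Stage 3: below threshold (-23 ≤ -7.4); passes unchanged; make-up brings it to -19 dBFS.

-19 dBFS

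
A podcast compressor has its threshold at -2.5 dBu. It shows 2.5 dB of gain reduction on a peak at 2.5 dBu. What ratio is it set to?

Input overshoot = 2.5 − (-2.5) = 5 dB.
Output overshoot = 5 − 2.5 = 2.5 dB.
Ratio = input overshoot / output overshoot = 5 / 2.5 = 2.

2:1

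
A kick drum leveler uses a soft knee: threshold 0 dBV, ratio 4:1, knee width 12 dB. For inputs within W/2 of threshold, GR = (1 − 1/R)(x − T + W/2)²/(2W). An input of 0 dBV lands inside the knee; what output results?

-1.125 dBV

x − T + W/2 = 0 − 0 + 6 = 6.
GR = (1 − 1/4) × 6² / 24 = 0.75 × 36 / 24 = 1.125 dB.
Output = 0 − 1.125 = -1.125 dBV.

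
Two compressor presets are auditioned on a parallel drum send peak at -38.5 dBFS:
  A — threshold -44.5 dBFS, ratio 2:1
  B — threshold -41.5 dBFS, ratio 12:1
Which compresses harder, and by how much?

A: overshoot 6 dB → output overshoot 3 dB → GR 3 dB.
B: overshoot 3 dB → output overshoot 0.25 dB → GR 2.75 dB.
A reduces 0.25 dB more.

A, by 0.25 dB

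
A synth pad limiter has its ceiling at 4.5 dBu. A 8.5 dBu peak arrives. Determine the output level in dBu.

At ∞:1, everything above 4.5 dBu is held at the ceiling.

4.5 dBu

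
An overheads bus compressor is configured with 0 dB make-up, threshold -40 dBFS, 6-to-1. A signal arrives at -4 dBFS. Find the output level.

Overshoot: -4 − (-40) = 36 dB.
The 36 dB excess becomes 6 dB after 6:1 reduction.
That puts the output at -34 dBFS.

-34 dBFS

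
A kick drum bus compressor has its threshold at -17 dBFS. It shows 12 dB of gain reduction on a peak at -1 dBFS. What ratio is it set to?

Input overshoot = -1 − (-17) = 16 dB.
Output overshoot = 16 − 12 = 4 dB.
Ratio = input overshoot / output overshoot = 16 / 4 = 4.

4:1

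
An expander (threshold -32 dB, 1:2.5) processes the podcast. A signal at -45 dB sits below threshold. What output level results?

-64.5 dB

Undershoot = (-32) − (-45) = 13 dB.
At 1:2.5, that expands to 32.5 dB under threshold.
Output = -32 − 32.5 = -64.5 dB.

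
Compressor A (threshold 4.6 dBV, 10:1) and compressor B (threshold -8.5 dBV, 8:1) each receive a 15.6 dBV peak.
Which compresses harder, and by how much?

B, by 11.1875 dB

A: GR = 11 − 11/10 = 9.9 dB.
B: GR = 24.1 − 24.1/8 = 21.0875 dB.
B reduces 11.1875 dB more.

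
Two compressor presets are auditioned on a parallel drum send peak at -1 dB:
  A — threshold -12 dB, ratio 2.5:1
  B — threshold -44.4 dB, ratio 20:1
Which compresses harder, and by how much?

A: overshoot 11 dB → output overshoot 4.4 dB → GR 6.6 dB.
B: overshoot 43.4 dB → output overshoot 2.17 dB → GR 41.23 dB.
Difference: 34.63 dB in favour of B.

B, by 34.63 dB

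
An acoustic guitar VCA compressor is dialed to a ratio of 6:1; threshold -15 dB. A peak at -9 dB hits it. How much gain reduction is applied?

The signal is 6 dB above threshold.
After 6:1 compression the overshoot becomes 6/6 = 1 dB.
Gain reduction = 6 − 1 = 5 dB.

5 dB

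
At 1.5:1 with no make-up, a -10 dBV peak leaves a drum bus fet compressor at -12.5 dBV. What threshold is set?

-17.5 dBV

Gain reduction = -10 − (-12.5) = 2.5 dB; output overshoot = GR / (R − 1) = 2.5 / 0.5 = 5 dB.
Threshold = output − output overshoot = -12.5 − 5 = -17.5 dBV.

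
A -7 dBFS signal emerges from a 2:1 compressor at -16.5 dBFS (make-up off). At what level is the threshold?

-26 dBFS

Input is 19 dB above T (since output overshoot × R = input overshoot: (-16.5 − T)·2 = -7 − T gives T = -26 dBFS).
Check: -26 + (-7 − (-26))/2 = -26 + 9.5 = -16.5 dBFS. ✓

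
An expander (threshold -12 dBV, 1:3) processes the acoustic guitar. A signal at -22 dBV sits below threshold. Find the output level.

-42 dBV

The input is 10 dB below the -12 dBV threshold.
A 1:3 expander multiplies undershoot by 3: 10 × 3 = 30 dB below threshold.
Output = -12 − 30 = -42 dBV.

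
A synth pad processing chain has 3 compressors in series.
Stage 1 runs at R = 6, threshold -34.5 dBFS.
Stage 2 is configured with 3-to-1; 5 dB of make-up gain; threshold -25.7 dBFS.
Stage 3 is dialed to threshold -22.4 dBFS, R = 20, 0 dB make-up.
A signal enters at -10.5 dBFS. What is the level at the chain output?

-25.5 dBFS

Stage 1: overshoot 24 dB → 24/6 = 4 dB → -30.5 dBFS.
Stage 2: -30.5 dBFS ≤ -25.7 dBFS, so stage 2 doesn't engage; make-up brings it to -25.5 dBFS.
Stage 3: below threshold (-25.5 ≤ -22.4); passes unchanged; output -25.5 dBFS.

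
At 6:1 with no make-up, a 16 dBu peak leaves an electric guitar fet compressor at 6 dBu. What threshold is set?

4 dBu

Gain reduction = 16 − 6 = 10 dB; output overshoot = GR / (R − 1) = 10 / 5 = 2 dB.
Threshold = output − output overshoot = 6 − 2 = 4 dBu.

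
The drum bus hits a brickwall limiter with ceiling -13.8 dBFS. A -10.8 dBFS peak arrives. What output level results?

A brickwall limiter is an ∞:1 compressor: any input above the ceiling is clamped to -13.8 dBFS.

-13.8 dBFS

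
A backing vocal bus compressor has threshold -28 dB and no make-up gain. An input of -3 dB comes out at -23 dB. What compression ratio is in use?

5:1

Input overshoot = -3 − (-28) = 25 dB; output overshoot = -23 − (-28) = 5 dB.
Ratio = 25 / 5 = 5.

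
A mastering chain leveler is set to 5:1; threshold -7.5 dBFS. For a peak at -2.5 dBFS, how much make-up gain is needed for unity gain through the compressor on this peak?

4 dB

Overshoot 5 dB → 5/5 = 1 dB after compression, so the compressed level is -7.5 + 1 = -6.5 dBFS.
Make-up = target − compressed = -2.5 − (-6.5) = 4 dB.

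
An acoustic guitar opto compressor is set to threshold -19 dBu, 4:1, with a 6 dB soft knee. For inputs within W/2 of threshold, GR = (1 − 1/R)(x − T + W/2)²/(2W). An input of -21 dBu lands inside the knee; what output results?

x − T + W/2 = -21 − (-19) + 3 = 1.
GR = (1 − 1/4) × 1² / 12 = 0.75 × 1 / 12 = 0.0625 dB.
Output = -21 − 0.0625 = -21.0625 dBu.

-21.0625 dBu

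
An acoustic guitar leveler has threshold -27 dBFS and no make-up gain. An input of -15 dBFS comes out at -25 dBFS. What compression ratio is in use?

Input overshoot = -15 − (-27) = 12 dB; output overshoot = -25 − (-27) = 2 dB.
Ratio = 12 / 2 = 6.

6:1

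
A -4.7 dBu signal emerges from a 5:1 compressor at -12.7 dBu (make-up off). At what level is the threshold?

-14.7 dBu

Input is 10 dB above T (since output overshoot × R = input overshoot: (-12.7 − T)·5 = -4.7 − T gives T = -14.7 dBu).
Check: -14.7 + (-4.7 − (-14.7))/5 = -14.7 + 2 = -12.7 dBu. ✓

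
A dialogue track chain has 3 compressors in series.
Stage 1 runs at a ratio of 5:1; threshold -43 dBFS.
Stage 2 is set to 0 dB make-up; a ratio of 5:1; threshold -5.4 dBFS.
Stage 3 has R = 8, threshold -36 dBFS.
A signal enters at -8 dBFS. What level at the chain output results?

-36 dBFS

Stage 1: 35 dB above -43 dBFS, reduced 5:1 to 7 dB above → -36 dBFS.
Stage 2: below threshold (-36 ≤ -5.4); passes unchanged; output -36 dBFS.
Stage 3: below threshold (-36 ≤ -36); passes unchanged; output -36 dBFS.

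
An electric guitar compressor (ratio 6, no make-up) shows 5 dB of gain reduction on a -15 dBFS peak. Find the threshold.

Input is 6 dB above T (since output overshoot × R = input overshoot: (-20 − T)·6 = -15 − T gives T = -21 dBFS).
Check: -21 + (-15 − (-21))/6 = -21 + 1 = -20 dBFS. ✓

-21 dBFS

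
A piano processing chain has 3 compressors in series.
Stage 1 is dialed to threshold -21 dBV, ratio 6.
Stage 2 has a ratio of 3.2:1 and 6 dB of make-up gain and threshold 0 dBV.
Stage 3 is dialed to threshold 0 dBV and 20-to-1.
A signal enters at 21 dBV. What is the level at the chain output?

Stage 1: overshoot 42 dB → 42/6 = 7 dB → -14 dBV.
Stage 2: -14 dBV ≤ 0 dBV, so stage 2 doesn't engage; make-up brings it to -8 dBV.
Stage 3: below threshold (-8 ≤ 0); passes unchanged; output -8 dBV.

-8 dBV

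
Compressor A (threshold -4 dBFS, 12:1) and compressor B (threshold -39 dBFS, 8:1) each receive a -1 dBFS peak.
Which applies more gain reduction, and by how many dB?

A: overshoot 3 dB → output overshoot 0.25 dB → GR 2.75 dB.
B: overshoot 38 dB → output overshoot 4.75 dB → GR 33.25 dB.
Difference: 30.5 dB in favour of B.

B, by 30.5 dB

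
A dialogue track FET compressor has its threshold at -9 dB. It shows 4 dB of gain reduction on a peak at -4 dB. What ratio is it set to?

Input overshoot = -4 − (-9) = 5 dB.
Output overshoot = 5 − 4 = 1 dB.
Ratio = input overshoot / output overshoot = 5 / 1 = 5.

5:1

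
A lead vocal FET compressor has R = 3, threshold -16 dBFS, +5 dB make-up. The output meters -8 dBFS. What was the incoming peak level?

Remove make-up: -8 − 5 = -13 dBFS.
The compressed level sits -13 − (-16) = 3 dB over threshold.
Before 3:1 compression the overshoot was 3 × 3 = 9 dB, so input = -16 + 9 = -7 dBFS.

-7 dBFS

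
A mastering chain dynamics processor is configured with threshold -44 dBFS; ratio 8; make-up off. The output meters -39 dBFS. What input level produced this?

-4 dBFS

The compressed level sits -39 − (-44) = 5 dB over threshold.
Undo the ratio: input overshoot = 5 × 8 = 40 dB, giving input = -4 dBFS.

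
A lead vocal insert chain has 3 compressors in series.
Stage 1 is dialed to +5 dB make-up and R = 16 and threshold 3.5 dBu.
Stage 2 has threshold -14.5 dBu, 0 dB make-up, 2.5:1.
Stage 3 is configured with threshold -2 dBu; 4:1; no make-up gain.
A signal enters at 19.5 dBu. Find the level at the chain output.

-4.9 dBu

Stage 1: overshoot 16 dB → 16/16 = 1 dB → 4.5 dBu; +5 dB make-up → 9.5 dBu.
Stage 2: overshoot 24 dB → 24/2.5 = 9.6 dB → -4.9 dBu.
Stage 3: below threshold (-4.9 ≤ -2); passes unchanged; output -4.9 dBu.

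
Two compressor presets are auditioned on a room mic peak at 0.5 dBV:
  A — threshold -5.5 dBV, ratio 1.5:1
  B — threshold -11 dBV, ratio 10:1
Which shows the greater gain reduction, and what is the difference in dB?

A: 6 dB over, compressed to 4 dB over, so 2 dB of GR.
B: 11.5 dB over, compressed to 1.15 dB over, so 10.35 dB of GR.
B applies 8.35 dB more gain reduction.

B, by 8.35 dB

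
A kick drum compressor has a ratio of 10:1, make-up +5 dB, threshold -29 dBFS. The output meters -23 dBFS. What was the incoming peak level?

Before make-up, the level was -23 − 5 = -28 dBFS.
That's 1 dB above the -29 dBFS threshold.
Input overshoot = R × output overshoot = 10 dB → input = -29 + 10 = -19 dBFS.

-19 dBFS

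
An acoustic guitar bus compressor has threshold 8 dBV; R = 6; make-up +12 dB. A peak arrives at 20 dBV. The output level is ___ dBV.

Overshoot: 20 − 8 = 12 dB.
At 6:1 the overshoot is divided by 6, leaving 2 dB above threshold.
That puts the output at 10 dBV; make-up adds 12 dB, giving 22 dBV.

22 dBV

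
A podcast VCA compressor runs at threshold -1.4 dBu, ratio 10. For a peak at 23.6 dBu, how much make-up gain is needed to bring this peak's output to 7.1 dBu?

6 dB

Without make-up, output = threshold + overshoot/10 = -1.4 + 2.5 = 1.1 dBu.
Gap to target: 6 dB.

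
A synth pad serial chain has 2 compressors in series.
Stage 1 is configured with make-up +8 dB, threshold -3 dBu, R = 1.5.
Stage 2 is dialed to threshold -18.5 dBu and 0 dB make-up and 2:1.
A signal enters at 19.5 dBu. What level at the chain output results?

0.75 dBu

Stage 1: 22.5 dB above -3 dBu, reduced 1.5:1 to 15 dB above → 12 dBu; +8 dB make-up → 20 dBu.
Stage 2: 20 dBu is 38.5 dB over -18.5 dBu; at 2:1 that becomes 19.25 dB over, giving 0.75 dBu.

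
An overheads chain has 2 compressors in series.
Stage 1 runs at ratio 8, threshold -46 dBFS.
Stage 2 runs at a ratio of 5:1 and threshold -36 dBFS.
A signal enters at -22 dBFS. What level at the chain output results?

-43 dBFS

Stage 1: -22 dBFS is 24 dB over -46 dBFS; at 8:1 that becomes 3 dB over, giving -43 dBFS.
Stage 2: below threshold (-43 ≤ -36); passes unchanged; output -43 dBFS.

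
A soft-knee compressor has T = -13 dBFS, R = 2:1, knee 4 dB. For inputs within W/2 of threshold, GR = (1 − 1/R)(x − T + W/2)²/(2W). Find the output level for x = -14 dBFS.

x − T + W/2 = -14 − (-13) + 2 = 1.
GR = (1 − 1/2) × 1² / 8 = 0.5 × 1 / 8 = 0.0625 dB.
Output = -14 − 0.0625 = -14.0625 dBFS.

-14.0625 dBFS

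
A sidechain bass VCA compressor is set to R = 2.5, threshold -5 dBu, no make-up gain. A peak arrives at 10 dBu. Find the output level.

1 dBu

Overshoot: 10 − (-5) = 15 dB.
At 2.5:1 the overshoot is divided by 2.5, leaving 6 dB above threshold.
Output = -5 + 6 = 1 dBu.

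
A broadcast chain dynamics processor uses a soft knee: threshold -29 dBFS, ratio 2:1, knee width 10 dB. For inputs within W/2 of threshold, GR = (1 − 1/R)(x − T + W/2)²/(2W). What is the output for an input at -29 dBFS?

-29.625 dBFS

x − T + W/2 = -29 − (-29) + 5 = 5.
GR = (1 − 1/2) × 5² / 20 = 0.5 × 25 / 20 = 0.625 dB.
Output = -29 − 0.625 = -29.625 dBFS.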